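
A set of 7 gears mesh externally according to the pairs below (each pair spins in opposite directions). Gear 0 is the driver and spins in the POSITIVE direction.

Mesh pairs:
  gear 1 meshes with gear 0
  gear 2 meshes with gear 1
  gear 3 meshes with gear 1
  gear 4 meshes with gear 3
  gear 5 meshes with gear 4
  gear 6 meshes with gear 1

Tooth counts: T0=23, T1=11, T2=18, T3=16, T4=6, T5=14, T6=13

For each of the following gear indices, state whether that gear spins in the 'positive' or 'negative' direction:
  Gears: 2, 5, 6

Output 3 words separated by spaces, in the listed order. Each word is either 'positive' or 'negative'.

Answer: positive positive positive

Derivation:
Gear 0 (driver): positive (depth 0)
  gear 1: meshes with gear 0 -> depth 1 -> negative (opposite of gear 0)
  gear 2: meshes with gear 1 -> depth 2 -> positive (opposite of gear 1)
  gear 3: meshes with gear 1 -> depth 2 -> positive (opposite of gear 1)
  gear 4: meshes with gear 3 -> depth 3 -> negative (opposite of gear 3)
  gear 5: meshes with gear 4 -> depth 4 -> positive (opposite of gear 4)
  gear 6: meshes with gear 1 -> depth 2 -> positive (opposite of gear 1)
Queried indices 2, 5, 6 -> positive, positive, positive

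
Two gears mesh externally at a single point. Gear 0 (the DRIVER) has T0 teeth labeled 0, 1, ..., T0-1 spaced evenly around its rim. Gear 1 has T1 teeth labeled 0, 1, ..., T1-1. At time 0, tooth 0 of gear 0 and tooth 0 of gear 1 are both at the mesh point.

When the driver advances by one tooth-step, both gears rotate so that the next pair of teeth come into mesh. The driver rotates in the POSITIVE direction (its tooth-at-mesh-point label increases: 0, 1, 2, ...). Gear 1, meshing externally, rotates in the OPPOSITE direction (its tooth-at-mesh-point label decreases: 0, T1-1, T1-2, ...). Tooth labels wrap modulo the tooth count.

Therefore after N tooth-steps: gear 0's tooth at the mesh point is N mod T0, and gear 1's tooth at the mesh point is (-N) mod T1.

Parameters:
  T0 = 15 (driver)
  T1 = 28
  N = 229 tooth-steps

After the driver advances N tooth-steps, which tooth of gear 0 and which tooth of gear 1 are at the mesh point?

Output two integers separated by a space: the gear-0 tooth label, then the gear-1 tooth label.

Gear 0 (driver, T0=15): tooth at mesh = N mod T0
  229 = 15 * 15 + 4, so 229 mod 15 = 4
  gear 0 tooth = 4
Gear 1 (driven, T1=28): tooth at mesh = (-N) mod T1
  229 = 8 * 28 + 5, so 229 mod 28 = 5
  (-229) mod 28 = (-5) mod 28 = 28 - 5 = 23
Mesh after 229 steps: gear-0 tooth 4 meets gear-1 tooth 23

Answer: 4 23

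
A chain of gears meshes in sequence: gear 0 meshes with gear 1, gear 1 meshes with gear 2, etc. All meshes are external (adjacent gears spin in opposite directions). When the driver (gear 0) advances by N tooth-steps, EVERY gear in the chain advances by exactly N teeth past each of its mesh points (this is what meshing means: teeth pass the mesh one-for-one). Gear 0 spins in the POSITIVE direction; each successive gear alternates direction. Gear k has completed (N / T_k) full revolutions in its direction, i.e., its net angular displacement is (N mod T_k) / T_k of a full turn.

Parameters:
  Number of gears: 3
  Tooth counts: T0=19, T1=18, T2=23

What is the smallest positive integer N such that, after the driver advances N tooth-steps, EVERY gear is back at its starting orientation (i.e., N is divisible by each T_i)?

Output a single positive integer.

Gear k returns to start when N is a multiple of T_k.
All gears at start simultaneously when N is a common multiple of [19, 18, 23]; the smallest such N is lcm(19, 18, 23).
Start: lcm = T0 = 19
Fold in T1=18: gcd(19, 18) = 1; lcm(19, 18) = 19 * 18 / 1 = 342 / 1 = 342
Fold in T2=23: gcd(342, 23) = 1; lcm(342, 23) = 342 * 23 / 1 = 7866 / 1 = 7866
Full cycle length = 7866

Answer: 7866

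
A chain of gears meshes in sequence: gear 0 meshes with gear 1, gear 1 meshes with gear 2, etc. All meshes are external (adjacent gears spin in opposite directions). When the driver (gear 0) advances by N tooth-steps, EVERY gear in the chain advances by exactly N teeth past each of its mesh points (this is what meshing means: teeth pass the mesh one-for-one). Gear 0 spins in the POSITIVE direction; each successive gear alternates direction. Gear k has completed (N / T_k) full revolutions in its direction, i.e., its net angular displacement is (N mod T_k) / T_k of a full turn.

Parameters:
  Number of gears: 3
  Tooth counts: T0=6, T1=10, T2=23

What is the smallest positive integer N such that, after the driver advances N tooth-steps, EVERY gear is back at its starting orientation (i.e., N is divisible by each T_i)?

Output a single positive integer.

Answer: 690

Derivation:
Gear k returns to start when N is a multiple of T_k.
All gears at start simultaneously when N is a common multiple of [6, 10, 23]; the smallest such N is lcm(6, 10, 23).
Start: lcm = T0 = 6
Fold in T1=10: gcd(6, 10) = 2; lcm(6, 10) = 6 * 10 / 2 = 60 / 2 = 30
Fold in T2=23: gcd(30, 23) = 1; lcm(30, 23) = 30 * 23 / 1 = 690 / 1 = 690
Full cycle length = 690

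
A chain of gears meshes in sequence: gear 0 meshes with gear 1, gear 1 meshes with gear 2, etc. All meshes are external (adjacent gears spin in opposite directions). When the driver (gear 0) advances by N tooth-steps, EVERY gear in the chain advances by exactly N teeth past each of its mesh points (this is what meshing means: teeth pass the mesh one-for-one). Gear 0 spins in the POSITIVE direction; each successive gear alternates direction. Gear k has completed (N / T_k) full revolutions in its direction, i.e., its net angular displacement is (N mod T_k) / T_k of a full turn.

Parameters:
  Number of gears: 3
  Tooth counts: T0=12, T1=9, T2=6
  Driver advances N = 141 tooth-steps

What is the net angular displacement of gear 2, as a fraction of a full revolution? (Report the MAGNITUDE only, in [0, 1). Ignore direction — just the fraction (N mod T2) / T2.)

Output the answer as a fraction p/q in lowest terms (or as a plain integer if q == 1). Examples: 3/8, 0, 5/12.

Answer: 1/2

Derivation:
Chain of 3 gears, tooth counts: [12, 9, 6]
  gear 0: T0=12, direction=positive, advance = 141 mod 12 = 9 teeth = 9/12 turn
  gear 1: T1=9, direction=negative, advance = 141 mod 9 = 6 teeth = 6/9 turn
  gear 2: T2=6, direction=positive, advance = 141 mod 6 = 3 teeth = 3/6 turn
Gear 2: 141 mod 6 = 3
Fraction = 3 / 6 = 1/2 (gcd(3,6)=3) = 1/2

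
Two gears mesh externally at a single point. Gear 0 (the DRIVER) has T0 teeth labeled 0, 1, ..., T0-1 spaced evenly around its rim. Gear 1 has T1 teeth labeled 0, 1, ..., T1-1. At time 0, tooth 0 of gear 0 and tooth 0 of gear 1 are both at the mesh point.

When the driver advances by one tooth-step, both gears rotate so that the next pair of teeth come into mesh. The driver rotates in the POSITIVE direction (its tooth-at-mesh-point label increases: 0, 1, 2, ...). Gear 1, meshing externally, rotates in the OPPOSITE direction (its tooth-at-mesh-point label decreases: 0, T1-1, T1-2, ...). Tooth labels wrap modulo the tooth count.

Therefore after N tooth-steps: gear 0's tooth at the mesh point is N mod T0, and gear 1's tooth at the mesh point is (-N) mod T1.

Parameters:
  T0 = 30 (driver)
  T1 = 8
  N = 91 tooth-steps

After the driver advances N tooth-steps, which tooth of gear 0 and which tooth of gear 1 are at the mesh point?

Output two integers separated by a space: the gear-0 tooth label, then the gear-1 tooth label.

Answer: 1 5

Derivation:
Gear 0 (driver, T0=30): tooth at mesh = N mod T0
  91 = 3 * 30 + 1, so 91 mod 30 = 1
  gear 0 tooth = 1
Gear 1 (driven, T1=8): tooth at mesh = (-N) mod T1
  91 = 11 * 8 + 3, so 91 mod 8 = 3
  (-91) mod 8 = (-3) mod 8 = 8 - 3 = 5
Mesh after 91 steps: gear-0 tooth 1 meets gear-1 tooth 5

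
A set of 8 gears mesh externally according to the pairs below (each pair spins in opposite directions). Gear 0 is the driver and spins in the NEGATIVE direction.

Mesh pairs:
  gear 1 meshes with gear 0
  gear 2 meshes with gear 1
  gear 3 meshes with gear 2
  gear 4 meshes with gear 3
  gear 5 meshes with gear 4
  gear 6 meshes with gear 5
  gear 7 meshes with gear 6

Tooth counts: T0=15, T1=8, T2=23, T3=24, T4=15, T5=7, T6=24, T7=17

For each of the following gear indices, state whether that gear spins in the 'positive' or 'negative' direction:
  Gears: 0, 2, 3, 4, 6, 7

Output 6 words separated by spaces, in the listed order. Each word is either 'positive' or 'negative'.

Gear 0 (driver): negative (depth 0)
  gear 1: meshes with gear 0 -> depth 1 -> positive (opposite of gear 0)
  gear 2: meshes with gear 1 -> depth 2 -> negative (opposite of gear 1)
  gear 3: meshes with gear 2 -> depth 3 -> positive (opposite of gear 2)
  gear 4: meshes with gear 3 -> depth 4 -> negative (opposite of gear 3)
  gear 5: meshes with gear 4 -> depth 5 -> positive (opposite of gear 4)
  gear 6: meshes with gear 5 -> depth 6 -> negative (opposite of gear 5)
  gear 7: meshes with gear 6 -> depth 7 -> positive (opposite of gear 6)
Queried indices 0, 2, 3, 4, 6, 7 -> negative, negative, positive, negative, negative, positive

Answer: negative negative positive negative negative positive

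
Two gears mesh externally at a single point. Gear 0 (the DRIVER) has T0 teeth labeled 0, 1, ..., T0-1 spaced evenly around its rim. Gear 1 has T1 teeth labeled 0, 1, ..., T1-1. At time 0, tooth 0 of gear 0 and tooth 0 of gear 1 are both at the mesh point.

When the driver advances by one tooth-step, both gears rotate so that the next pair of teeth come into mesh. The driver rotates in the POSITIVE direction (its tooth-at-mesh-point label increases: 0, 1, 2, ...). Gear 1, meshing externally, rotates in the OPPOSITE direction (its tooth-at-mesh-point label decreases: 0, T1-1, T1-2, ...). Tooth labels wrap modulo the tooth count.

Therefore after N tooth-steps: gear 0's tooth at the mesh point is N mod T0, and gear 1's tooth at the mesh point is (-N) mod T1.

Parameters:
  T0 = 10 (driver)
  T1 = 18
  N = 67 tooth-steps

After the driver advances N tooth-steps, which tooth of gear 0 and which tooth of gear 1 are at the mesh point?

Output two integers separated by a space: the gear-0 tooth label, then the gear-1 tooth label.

Answer: 7 5

Derivation:
Gear 0 (driver, T0=10): tooth at mesh = N mod T0
  67 = 6 * 10 + 7, so 67 mod 10 = 7
  gear 0 tooth = 7
Gear 1 (driven, T1=18): tooth at mesh = (-N) mod T1
  67 = 3 * 18 + 13, so 67 mod 18 = 13
  (-67) mod 18 = (-13) mod 18 = 18 - 13 = 5
Mesh after 67 steps: gear-0 tooth 7 meets gear-1 tooth 5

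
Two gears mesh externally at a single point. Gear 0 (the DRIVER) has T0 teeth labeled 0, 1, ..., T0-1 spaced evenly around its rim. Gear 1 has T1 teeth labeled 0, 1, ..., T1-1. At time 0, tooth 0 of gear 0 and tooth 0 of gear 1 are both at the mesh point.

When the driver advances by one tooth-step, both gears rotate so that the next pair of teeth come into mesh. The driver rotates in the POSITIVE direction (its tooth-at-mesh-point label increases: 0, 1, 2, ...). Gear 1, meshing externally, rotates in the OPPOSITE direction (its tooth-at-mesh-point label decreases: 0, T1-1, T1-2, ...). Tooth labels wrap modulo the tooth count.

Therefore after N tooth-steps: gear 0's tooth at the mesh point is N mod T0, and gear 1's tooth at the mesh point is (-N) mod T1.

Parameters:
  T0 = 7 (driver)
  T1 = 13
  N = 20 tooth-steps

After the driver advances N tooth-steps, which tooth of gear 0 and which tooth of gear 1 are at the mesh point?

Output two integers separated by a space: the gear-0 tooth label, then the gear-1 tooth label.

Answer: 6 6

Derivation:
Gear 0 (driver, T0=7): tooth at mesh = N mod T0
  20 = 2 * 7 + 6, so 20 mod 7 = 6
  gear 0 tooth = 6
Gear 1 (driven, T1=13): tooth at mesh = (-N) mod T1
  20 = 1 * 13 + 7, so 20 mod 13 = 7
  (-20) mod 13 = (-7) mod 13 = 13 - 7 = 6
Mesh after 20 steps: gear-0 tooth 6 meets gear-1 tooth 6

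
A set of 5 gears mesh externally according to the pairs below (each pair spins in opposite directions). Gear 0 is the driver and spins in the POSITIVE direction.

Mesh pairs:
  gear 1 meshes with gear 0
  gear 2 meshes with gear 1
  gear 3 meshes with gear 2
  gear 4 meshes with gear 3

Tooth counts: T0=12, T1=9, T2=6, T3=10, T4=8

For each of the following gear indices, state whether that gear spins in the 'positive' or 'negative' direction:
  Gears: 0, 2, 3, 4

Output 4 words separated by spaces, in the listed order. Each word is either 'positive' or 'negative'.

Answer: positive positive negative positive

Derivation:
Gear 0 (driver): positive (depth 0)
  gear 1: meshes with gear 0 -> depth 1 -> negative (opposite of gear 0)
  gear 2: meshes with gear 1 -> depth 2 -> positive (opposite of gear 1)
  gear 3: meshes with gear 2 -> depth 3 -> negative (opposite of gear 2)
  gear 4: meshes with gear 3 -> depth 4 -> positive (opposite of gear 3)
Queried indices 0, 2, 3, 4 -> positive, positive, negative, positive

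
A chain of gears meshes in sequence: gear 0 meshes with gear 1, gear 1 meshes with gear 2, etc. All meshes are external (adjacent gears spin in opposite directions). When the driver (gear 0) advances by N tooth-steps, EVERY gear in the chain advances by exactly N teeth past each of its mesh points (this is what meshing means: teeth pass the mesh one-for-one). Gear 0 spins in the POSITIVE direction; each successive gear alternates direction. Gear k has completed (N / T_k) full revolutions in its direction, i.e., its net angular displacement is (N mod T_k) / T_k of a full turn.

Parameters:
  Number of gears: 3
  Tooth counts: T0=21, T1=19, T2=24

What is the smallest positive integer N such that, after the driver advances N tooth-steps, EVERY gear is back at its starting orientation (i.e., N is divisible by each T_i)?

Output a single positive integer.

Gear k returns to start when N is a multiple of T_k.
All gears at start simultaneously when N is a common multiple of [21, 19, 24]; the smallest such N is lcm(21, 19, 24).
Start: lcm = T0 = 21
Fold in T1=19: gcd(21, 19) = 1; lcm(21, 19) = 21 * 19 / 1 = 399 / 1 = 399
Fold in T2=24: gcd(399, 24) = 3; lcm(399, 24) = 399 * 24 / 3 = 9576 / 3 = 3192
Full cycle length = 3192

Answer: 3192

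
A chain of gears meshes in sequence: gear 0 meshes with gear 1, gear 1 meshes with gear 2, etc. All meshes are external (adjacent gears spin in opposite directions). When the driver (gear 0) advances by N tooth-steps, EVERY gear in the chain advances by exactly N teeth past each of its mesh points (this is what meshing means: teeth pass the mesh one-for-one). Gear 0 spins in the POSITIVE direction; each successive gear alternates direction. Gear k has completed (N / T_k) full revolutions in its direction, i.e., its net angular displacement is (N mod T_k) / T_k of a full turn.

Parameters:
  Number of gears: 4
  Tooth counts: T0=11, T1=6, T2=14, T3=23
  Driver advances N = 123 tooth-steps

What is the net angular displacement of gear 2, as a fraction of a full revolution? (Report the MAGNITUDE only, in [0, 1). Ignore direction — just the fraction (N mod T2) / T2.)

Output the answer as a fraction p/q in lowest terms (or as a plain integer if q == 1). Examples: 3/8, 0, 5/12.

Answer: 11/14

Derivation:
Chain of 4 gears, tooth counts: [11, 6, 14, 23]
  gear 0: T0=11, direction=positive, advance = 123 mod 11 = 2 teeth = 2/11 turn
  gear 1: T1=6, direction=negative, advance = 123 mod 6 = 3 teeth = 3/6 turn
  gear 2: T2=14, direction=positive, advance = 123 mod 14 = 11 teeth = 11/14 turn
  gear 3: T3=23, direction=negative, advance = 123 mod 23 = 8 teeth = 8/23 turn
Gear 2: 123 mod 14 = 11
Fraction = 11 / 14 = 11/14 (gcd(11,14)=1) = 11/14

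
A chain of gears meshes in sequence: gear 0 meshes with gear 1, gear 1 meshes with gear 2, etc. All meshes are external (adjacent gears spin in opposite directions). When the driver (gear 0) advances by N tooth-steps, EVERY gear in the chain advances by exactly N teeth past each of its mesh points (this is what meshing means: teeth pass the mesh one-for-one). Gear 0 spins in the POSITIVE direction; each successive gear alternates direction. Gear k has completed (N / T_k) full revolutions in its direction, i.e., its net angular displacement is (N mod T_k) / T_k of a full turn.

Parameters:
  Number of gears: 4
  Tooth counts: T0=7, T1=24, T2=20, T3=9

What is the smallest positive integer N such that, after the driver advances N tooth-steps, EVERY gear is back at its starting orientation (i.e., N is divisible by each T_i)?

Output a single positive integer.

Gear k returns to start when N is a multiple of T_k.
All gears at start simultaneously when N is a common multiple of [7, 24, 20, 9]; the smallest such N is lcm(7, 24, 20, 9).
Start: lcm = T0 = 7
Fold in T1=24: gcd(7, 24) = 1; lcm(7, 24) = 7 * 24 / 1 = 168 / 1 = 168
Fold in T2=20: gcd(168, 20) = 4; lcm(168, 20) = 168 * 20 / 4 = 3360 / 4 = 840
Fold in T3=9: gcd(840, 9) = 3; lcm(840, 9) = 840 * 9 / 3 = 7560 / 3 = 2520
Full cycle length = 2520

Answer: 2520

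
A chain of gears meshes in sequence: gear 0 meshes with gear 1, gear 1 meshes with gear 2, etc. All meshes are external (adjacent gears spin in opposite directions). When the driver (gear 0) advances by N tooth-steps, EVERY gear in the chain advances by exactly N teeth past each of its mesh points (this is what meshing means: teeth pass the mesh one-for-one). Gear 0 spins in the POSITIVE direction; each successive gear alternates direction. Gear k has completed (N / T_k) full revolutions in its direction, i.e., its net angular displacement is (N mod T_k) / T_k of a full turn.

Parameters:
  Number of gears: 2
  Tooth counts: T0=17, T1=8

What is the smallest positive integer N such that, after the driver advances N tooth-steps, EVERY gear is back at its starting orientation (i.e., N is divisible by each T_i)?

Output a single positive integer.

Answer: 136

Derivation:
Gear k returns to start when N is a multiple of T_k.
All gears at start simultaneously when N is a common multiple of [17, 8]; the smallest such N is lcm(17, 8).
Start: lcm = T0 = 17
Fold in T1=8: gcd(17, 8) = 1; lcm(17, 8) = 17 * 8 / 1 = 136 / 1 = 136
Full cycle length = 136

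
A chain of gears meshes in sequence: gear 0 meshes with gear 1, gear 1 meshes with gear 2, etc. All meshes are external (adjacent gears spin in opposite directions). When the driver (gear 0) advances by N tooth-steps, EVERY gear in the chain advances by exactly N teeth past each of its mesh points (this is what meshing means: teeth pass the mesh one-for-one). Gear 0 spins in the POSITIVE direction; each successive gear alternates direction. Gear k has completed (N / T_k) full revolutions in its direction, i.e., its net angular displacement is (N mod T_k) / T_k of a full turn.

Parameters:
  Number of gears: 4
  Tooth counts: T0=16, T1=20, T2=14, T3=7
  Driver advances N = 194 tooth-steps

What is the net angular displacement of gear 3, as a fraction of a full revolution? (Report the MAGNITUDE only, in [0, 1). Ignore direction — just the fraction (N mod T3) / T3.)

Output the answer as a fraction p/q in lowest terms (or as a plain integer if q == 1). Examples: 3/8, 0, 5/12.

Answer: 5/7

Derivation:
Chain of 4 gears, tooth counts: [16, 20, 14, 7]
  gear 0: T0=16, direction=positive, advance = 194 mod 16 = 2 teeth = 2/16 turn
  gear 1: T1=20, direction=negative, advance = 194 mod 20 = 14 teeth = 14/20 turn
  gear 2: T2=14, direction=positive, advance = 194 mod 14 = 12 teeth = 12/14 turn
  gear 3: T3=7, direction=negative, advance = 194 mod 7 = 5 teeth = 5/7 turn
Gear 3: 194 mod 7 = 5
Fraction = 5 / 7 = 5/7 (gcd(5,7)=1) = 5/7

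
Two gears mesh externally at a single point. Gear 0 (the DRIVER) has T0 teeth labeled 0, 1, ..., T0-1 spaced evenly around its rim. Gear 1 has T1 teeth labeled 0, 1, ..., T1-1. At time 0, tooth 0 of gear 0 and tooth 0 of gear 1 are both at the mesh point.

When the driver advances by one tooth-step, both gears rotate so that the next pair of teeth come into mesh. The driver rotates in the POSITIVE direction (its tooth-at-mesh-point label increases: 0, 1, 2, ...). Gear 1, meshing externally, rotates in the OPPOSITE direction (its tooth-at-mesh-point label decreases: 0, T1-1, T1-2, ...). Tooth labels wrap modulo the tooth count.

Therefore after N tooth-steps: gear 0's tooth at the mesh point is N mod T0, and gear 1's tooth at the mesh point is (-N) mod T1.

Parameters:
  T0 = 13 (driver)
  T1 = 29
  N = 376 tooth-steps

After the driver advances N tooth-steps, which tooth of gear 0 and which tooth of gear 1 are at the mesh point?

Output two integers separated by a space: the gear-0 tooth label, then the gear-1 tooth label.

Gear 0 (driver, T0=13): tooth at mesh = N mod T0
  376 = 28 * 13 + 12, so 376 mod 13 = 12
  gear 0 tooth = 12
Gear 1 (driven, T1=29): tooth at mesh = (-N) mod T1
  376 = 12 * 29 + 28, so 376 mod 29 = 28
  (-376) mod 29 = (-28) mod 29 = 29 - 28 = 1
Mesh after 376 steps: gear-0 tooth 12 meets gear-1 tooth 1

Answer: 12 1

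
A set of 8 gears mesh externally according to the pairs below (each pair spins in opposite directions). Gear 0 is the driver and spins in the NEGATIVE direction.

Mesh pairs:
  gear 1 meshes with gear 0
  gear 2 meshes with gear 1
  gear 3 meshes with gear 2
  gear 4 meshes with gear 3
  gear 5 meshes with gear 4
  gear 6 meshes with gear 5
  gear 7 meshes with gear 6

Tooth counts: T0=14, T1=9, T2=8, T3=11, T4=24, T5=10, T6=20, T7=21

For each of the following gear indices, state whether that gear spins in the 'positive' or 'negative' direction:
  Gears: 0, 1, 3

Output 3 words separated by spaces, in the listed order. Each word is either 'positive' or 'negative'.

Answer: negative positive positive

Derivation:
Gear 0 (driver): negative (depth 0)
  gear 1: meshes with gear 0 -> depth 1 -> positive (opposite of gear 0)
  gear 2: meshes with gear 1 -> depth 2 -> negative (opposite of gear 1)
  gear 3: meshes with gear 2 -> depth 3 -> positive (opposite of gear 2)
  gear 4: meshes with gear 3 -> depth 4 -> negative (opposite of gear 3)
  gear 5: meshes with gear 4 -> depth 5 -> positive (opposite of gear 4)
  gear 6: meshes with gear 5 -> depth 6 -> negative (opposite of gear 5)
  gear 7: meshes with gear 6 -> depth 7 -> positive (opposite of gear 6)
Queried indices 0, 1, 3 -> negative, positive, positive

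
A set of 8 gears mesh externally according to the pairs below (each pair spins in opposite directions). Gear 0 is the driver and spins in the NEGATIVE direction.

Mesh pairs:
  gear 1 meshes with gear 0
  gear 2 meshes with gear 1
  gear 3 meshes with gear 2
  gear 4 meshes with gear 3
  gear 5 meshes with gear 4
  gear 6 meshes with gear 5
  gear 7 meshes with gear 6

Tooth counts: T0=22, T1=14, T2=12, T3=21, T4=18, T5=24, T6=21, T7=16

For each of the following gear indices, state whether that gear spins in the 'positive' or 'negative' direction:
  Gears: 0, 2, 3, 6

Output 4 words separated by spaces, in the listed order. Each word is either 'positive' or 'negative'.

Answer: negative negative positive negative

Derivation:
Gear 0 (driver): negative (depth 0)
  gear 1: meshes with gear 0 -> depth 1 -> positive (opposite of gear 0)
  gear 2: meshes with gear 1 -> depth 2 -> negative (opposite of gear 1)
  gear 3: meshes with gear 2 -> depth 3 -> positive (opposite of gear 2)
  gear 4: meshes with gear 3 -> depth 4 -> negative (opposite of gear 3)
  gear 5: meshes with gear 4 -> depth 5 -> positive (opposite of gear 4)
  gear 6: meshes with gear 5 -> depth 6 -> negative (opposite of gear 5)
  gear 7: meshes with gear 6 -> depth 7 -> positive (opposite of gear 6)
Queried indices 0, 2, 3, 6 -> negative, negative, positive, negative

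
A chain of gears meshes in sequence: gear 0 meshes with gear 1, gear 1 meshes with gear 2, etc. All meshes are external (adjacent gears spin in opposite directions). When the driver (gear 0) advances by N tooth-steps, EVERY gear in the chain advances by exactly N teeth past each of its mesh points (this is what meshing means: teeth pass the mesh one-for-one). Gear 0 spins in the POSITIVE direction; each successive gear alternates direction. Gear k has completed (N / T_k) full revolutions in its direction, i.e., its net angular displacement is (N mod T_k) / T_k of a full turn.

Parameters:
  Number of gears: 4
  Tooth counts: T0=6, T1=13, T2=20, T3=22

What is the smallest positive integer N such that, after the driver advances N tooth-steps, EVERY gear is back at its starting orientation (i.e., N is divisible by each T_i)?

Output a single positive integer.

Answer: 8580

Derivation:
Gear k returns to start when N is a multiple of T_k.
All gears at start simultaneously when N is a common multiple of [6, 13, 20, 22]; the smallest such N is lcm(6, 13, 20, 22).
Start: lcm = T0 = 6
Fold in T1=13: gcd(6, 13) = 1; lcm(6, 13) = 6 * 13 / 1 = 78 / 1 = 78
Fold in T2=20: gcd(78, 20) = 2; lcm(78, 20) = 78 * 20 / 2 = 1560 / 2 = 780
Fold in T3=22: gcd(780, 22) = 2; lcm(780, 22) = 780 * 22 / 2 = 17160 / 2 = 8580
Full cycle length = 8580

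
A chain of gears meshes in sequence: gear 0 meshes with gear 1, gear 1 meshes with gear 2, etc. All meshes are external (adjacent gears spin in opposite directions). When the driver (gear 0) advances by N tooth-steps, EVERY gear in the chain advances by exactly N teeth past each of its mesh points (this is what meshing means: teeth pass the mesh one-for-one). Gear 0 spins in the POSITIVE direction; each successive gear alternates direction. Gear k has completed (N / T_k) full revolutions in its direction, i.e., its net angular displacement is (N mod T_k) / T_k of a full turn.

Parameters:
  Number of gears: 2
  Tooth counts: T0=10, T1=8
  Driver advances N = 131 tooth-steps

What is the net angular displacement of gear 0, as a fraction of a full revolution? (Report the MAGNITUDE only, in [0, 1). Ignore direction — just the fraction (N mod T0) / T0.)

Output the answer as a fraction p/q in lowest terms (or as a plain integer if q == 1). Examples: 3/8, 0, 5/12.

Answer: 1/10

Derivation:
Chain of 2 gears, tooth counts: [10, 8]
  gear 0: T0=10, direction=positive, advance = 131 mod 10 = 1 teeth = 1/10 turn
  gear 1: T1=8, direction=negative, advance = 131 mod 8 = 3 teeth = 3/8 turn
Gear 0: 131 mod 10 = 1
Fraction = 1 / 10 = 1/10 (gcd(1,10)=1) = 1/10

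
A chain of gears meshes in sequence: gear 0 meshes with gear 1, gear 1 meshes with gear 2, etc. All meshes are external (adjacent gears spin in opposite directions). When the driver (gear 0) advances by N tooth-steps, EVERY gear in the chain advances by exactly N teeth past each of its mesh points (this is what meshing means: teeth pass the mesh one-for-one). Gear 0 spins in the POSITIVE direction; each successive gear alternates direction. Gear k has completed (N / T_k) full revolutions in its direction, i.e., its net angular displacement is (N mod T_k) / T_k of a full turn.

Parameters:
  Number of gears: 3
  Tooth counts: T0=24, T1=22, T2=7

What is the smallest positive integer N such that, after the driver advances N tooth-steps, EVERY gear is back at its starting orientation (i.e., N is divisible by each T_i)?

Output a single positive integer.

Gear k returns to start when N is a multiple of T_k.
All gears at start simultaneously when N is a common multiple of [24, 22, 7]; the smallest such N is lcm(24, 22, 7).
Start: lcm = T0 = 24
Fold in T1=22: gcd(24, 22) = 2; lcm(24, 22) = 24 * 22 / 2 = 528 / 2 = 264
Fold in T2=7: gcd(264, 7) = 1; lcm(264, 7) = 264 * 7 / 1 = 1848 / 1 = 1848
Full cycle length = 1848

Answer: 1848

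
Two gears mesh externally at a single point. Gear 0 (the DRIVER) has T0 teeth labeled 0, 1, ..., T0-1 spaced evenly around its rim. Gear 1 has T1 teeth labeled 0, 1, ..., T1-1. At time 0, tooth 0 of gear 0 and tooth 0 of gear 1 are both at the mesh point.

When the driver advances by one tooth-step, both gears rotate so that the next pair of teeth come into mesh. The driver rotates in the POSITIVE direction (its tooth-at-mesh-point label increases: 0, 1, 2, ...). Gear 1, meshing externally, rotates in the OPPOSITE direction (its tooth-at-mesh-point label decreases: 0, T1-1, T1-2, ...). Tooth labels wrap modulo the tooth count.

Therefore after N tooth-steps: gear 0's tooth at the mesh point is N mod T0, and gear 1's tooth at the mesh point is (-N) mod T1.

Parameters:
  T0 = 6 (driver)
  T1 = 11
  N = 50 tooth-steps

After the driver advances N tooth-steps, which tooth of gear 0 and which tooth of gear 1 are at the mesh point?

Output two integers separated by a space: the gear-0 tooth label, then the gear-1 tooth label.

Answer: 2 5

Derivation:
Gear 0 (driver, T0=6): tooth at mesh = N mod T0
  50 = 8 * 6 + 2, so 50 mod 6 = 2
  gear 0 tooth = 2
Gear 1 (driven, T1=11): tooth at mesh = (-N) mod T1
  50 = 4 * 11 + 6, so 50 mod 11 = 6
  (-50) mod 11 = (-6) mod 11 = 11 - 6 = 5
Mesh after 50 steps: gear-0 tooth 2 meets gear-1 tooth 5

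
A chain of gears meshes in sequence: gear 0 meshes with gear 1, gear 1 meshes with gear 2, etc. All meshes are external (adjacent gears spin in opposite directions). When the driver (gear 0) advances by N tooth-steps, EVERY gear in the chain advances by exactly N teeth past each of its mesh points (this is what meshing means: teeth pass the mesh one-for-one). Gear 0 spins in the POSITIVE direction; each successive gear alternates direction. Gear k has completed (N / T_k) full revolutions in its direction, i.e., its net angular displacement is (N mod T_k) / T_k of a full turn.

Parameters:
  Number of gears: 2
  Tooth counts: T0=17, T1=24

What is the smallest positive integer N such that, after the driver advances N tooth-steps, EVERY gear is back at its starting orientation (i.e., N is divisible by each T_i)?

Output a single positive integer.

Gear k returns to start when N is a multiple of T_k.
All gears at start simultaneously when N is a common multiple of [17, 24]; the smallest such N is lcm(17, 24).
Start: lcm = T0 = 17
Fold in T1=24: gcd(17, 24) = 1; lcm(17, 24) = 17 * 24 / 1 = 408 / 1 = 408
Full cycle length = 408

Answer: 408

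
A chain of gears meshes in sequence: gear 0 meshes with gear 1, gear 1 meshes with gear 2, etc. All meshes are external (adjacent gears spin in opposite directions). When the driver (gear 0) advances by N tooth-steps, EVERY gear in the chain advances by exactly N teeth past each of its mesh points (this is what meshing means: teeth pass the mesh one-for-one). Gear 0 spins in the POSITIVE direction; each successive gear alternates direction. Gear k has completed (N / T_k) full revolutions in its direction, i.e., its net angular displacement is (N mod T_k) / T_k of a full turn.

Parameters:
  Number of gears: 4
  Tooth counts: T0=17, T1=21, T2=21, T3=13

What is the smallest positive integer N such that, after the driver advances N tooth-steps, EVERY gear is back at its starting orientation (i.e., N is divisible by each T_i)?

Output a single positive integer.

Gear k returns to start when N is a multiple of T_k.
All gears at start simultaneously when N is a common multiple of [17, 21, 21, 13]; the smallest such N is lcm(17, 21, 21, 13).
Start: lcm = T0 = 17
Fold in T1=21: gcd(17, 21) = 1; lcm(17, 21) = 17 * 21 / 1 = 357 / 1 = 357
Fold in T2=21: gcd(357, 21) = 21; lcm(357, 21) = 357 * 21 / 21 = 7497 / 21 = 357
Fold in T3=13: gcd(357, 13) = 1; lcm(357, 13) = 357 * 13 / 1 = 4641 / 1 = 4641
Full cycle length = 4641

Answer: 4641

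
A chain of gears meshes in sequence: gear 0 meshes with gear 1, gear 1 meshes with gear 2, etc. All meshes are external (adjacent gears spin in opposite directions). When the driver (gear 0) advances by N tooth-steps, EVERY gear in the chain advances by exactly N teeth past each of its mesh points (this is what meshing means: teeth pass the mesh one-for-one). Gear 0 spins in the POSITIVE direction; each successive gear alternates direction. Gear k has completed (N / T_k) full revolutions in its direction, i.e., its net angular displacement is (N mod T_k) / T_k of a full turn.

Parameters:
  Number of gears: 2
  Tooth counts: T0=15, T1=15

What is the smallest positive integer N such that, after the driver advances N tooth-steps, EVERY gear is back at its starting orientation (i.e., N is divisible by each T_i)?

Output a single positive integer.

Gear k returns to start when N is a multiple of T_k.
All gears at start simultaneously when N is a common multiple of [15, 15]; the smallest such N is lcm(15, 15).
Start: lcm = T0 = 15
Fold in T1=15: gcd(15, 15) = 15; lcm(15, 15) = 15 * 15 / 15 = 225 / 15 = 15
Full cycle length = 15

Answer: 15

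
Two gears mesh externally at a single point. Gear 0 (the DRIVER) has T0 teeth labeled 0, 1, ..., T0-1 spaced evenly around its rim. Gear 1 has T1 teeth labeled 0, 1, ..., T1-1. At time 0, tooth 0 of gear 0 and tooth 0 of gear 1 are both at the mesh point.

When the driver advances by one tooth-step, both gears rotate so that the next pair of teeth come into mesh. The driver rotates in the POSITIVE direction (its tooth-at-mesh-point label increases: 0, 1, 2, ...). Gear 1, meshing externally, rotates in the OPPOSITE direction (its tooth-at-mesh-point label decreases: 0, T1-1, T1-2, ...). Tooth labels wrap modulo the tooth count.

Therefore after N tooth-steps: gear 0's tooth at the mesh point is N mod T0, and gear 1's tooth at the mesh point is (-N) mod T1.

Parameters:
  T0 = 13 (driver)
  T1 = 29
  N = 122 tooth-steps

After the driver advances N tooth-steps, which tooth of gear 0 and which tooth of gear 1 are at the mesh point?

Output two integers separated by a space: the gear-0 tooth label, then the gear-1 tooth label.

Gear 0 (driver, T0=13): tooth at mesh = N mod T0
  122 = 9 * 13 + 5, so 122 mod 13 = 5
  gear 0 tooth = 5
Gear 1 (driven, T1=29): tooth at mesh = (-N) mod T1
  122 = 4 * 29 + 6, so 122 mod 29 = 6
  (-122) mod 29 = (-6) mod 29 = 29 - 6 = 23
Mesh after 122 steps: gear-0 tooth 5 meets gear-1 tooth 23

Answer: 5 23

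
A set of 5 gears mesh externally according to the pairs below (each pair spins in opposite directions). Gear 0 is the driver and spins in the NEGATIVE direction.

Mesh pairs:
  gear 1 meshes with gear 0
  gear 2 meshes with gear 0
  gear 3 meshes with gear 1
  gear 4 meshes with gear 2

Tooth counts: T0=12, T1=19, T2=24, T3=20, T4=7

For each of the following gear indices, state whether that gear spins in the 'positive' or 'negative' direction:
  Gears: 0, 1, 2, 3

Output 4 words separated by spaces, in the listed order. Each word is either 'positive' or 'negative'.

Gear 0 (driver): negative (depth 0)
  gear 1: meshes with gear 0 -> depth 1 -> positive (opposite of gear 0)
  gear 2: meshes with gear 0 -> depth 1 -> positive (opposite of gear 0)
  gear 3: meshes with gear 1 -> depth 2 -> negative (opposite of gear 1)
  gear 4: meshes with gear 2 -> depth 2 -> negative (opposite of gear 2)
Queried indices 0, 1, 2, 3 -> negative, positive, positive, negative

Answer: negative positive positive negative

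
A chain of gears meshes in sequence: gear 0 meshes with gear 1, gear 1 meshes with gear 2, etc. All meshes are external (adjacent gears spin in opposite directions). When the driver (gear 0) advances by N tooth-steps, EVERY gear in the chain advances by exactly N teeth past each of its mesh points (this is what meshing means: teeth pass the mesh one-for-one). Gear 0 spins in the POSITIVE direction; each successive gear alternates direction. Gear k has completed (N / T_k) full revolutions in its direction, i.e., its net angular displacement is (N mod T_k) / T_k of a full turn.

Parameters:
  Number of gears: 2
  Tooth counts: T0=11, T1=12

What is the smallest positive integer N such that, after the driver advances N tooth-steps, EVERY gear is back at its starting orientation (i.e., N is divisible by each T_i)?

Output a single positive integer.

Answer: 132

Derivation:
Gear k returns to start when N is a multiple of T_k.
All gears at start simultaneously when N is a common multiple of [11, 12]; the smallest such N is lcm(11, 12).
Start: lcm = T0 = 11
Fold in T1=12: gcd(11, 12) = 1; lcm(11, 12) = 11 * 12 / 1 = 132 / 1 = 132
Full cycle length = 132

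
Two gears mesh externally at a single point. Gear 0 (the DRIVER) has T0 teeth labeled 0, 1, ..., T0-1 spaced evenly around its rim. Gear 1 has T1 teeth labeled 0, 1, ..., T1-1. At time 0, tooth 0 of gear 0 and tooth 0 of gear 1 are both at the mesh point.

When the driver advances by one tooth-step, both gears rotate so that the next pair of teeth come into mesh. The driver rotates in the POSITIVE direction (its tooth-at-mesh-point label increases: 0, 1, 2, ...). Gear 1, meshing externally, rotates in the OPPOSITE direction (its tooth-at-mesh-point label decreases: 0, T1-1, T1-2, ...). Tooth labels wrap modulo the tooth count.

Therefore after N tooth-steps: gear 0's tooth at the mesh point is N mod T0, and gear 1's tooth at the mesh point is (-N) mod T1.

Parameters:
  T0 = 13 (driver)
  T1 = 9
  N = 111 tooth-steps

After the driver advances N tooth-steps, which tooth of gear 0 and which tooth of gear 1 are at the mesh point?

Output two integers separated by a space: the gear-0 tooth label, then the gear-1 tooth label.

Answer: 7 6

Derivation:
Gear 0 (driver, T0=13): tooth at mesh = N mod T0
  111 = 8 * 13 + 7, so 111 mod 13 = 7
  gear 0 tooth = 7
Gear 1 (driven, T1=9): tooth at mesh = (-N) mod T1
  111 = 12 * 9 + 3, so 111 mod 9 = 3
  (-111) mod 9 = (-3) mod 9 = 9 - 3 = 6
Mesh after 111 steps: gear-0 tooth 7 meets gear-1 tooth 6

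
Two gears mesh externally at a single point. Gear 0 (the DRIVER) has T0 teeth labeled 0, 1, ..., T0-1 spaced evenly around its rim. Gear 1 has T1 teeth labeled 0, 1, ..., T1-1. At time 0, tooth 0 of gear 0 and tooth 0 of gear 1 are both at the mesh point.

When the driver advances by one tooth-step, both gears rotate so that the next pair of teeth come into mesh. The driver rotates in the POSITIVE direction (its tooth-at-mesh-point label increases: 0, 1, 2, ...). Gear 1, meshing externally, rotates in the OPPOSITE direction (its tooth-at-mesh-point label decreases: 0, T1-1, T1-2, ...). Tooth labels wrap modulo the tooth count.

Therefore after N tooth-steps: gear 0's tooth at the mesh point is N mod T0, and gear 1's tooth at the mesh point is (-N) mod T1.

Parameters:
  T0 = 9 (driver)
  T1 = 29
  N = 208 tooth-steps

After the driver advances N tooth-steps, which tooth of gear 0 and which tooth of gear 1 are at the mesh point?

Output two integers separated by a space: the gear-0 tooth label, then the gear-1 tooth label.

Answer: 1 24

Derivation:
Gear 0 (driver, T0=9): tooth at mesh = N mod T0
  208 = 23 * 9 + 1, so 208 mod 9 = 1
  gear 0 tooth = 1
Gear 1 (driven, T1=29): tooth at mesh = (-N) mod T1
  208 = 7 * 29 + 5, so 208 mod 29 = 5
  (-208) mod 29 = (-5) mod 29 = 29 - 5 = 24
Mesh after 208 steps: gear-0 tooth 1 meets gear-1 tooth 24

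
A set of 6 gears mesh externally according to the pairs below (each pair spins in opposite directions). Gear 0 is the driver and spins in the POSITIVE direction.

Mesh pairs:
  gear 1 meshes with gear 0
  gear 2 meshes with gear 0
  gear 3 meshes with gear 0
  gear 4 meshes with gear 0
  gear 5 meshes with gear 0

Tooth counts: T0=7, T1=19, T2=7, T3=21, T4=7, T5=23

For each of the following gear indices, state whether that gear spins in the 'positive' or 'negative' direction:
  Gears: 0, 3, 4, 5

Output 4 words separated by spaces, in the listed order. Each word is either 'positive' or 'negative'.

Gear 0 (driver): positive (depth 0)
  gear 1: meshes with gear 0 -> depth 1 -> negative (opposite of gear 0)
  gear 2: meshes with gear 0 -> depth 1 -> negative (opposite of gear 0)
  gear 3: meshes with gear 0 -> depth 1 -> negative (opposite of gear 0)
  gear 4: meshes with gear 0 -> depth 1 -> negative (opposite of gear 0)
  gear 5: meshes with gear 0 -> depth 1 -> negative (opposite of gear 0)
Queried indices 0, 3, 4, 5 -> positive, negative, negative, negative

Answer: positive negative negative negative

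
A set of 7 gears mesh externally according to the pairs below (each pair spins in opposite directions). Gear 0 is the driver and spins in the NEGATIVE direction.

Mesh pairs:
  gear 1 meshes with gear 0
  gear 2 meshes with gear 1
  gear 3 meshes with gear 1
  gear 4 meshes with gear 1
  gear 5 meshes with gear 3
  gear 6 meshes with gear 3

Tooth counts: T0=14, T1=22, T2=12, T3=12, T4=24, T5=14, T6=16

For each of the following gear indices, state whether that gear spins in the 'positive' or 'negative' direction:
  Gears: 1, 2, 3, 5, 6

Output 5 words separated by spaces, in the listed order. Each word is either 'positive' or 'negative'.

Answer: positive negative negative positive positive

Derivation:
Gear 0 (driver): negative (depth 0)
  gear 1: meshes with gear 0 -> depth 1 -> positive (opposite of gear 0)
  gear 2: meshes with gear 1 -> depth 2 -> negative (opposite of gear 1)
  gear 3: meshes with gear 1 -> depth 2 -> negative (opposite of gear 1)
  gear 4: meshes with gear 1 -> depth 2 -> negative (opposite of gear 1)
  gear 5: meshes with gear 3 -> depth 3 -> positive (opposite of gear 3)
  gear 6: meshes with gear 3 -> depth 3 -> positive (opposite of gear 3)
Queried indices 1, 2, 3, 5, 6 -> positive, negative, negative, positive, positive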